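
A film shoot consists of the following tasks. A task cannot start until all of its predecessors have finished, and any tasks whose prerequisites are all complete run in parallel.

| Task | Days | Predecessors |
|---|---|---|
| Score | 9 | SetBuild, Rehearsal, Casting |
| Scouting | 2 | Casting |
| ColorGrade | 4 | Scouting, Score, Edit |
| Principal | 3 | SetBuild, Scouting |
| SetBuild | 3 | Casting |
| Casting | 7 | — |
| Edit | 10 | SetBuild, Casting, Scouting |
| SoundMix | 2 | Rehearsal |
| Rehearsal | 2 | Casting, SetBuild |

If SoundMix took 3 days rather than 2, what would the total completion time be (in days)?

25

Baseline: Casting→SetBuild→Rehearsal→Score→ColorGrade = 7+3+2+9+4 = 25 → 25 days.
SoundMix has 11 days of float (longest path through it is 14).
No other chain overtakes it, so the finish is 25 days.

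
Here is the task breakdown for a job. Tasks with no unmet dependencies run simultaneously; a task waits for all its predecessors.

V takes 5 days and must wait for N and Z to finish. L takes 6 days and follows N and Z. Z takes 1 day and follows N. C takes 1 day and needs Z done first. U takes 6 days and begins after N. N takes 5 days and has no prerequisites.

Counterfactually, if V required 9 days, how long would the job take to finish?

15

As given, the longest chain is N→Z→L = 5+1+6 = 12, so the finish is 12 days.
V is off the critical path — its longest chain is 11 days, giving 1 of slack.
The binding chain switches to N→Z→V = 5+1+9 = 15; finish 15 days.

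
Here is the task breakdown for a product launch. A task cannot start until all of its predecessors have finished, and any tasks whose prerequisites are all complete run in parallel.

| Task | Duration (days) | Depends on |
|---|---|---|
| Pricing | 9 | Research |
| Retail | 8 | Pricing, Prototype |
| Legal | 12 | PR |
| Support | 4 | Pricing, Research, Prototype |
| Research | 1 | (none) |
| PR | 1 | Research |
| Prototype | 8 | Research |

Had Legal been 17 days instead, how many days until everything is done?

19

As given, the longest chain is Research→Pricing→Retail = 1+9+8 = 18, so the finish is 18 days.
Legal is off the critical path — its longest chain is 14 days, giving 4 of slack.
New critical path: Research→PR→Legal = 1+1+17 = 19 ⇒ 19 days.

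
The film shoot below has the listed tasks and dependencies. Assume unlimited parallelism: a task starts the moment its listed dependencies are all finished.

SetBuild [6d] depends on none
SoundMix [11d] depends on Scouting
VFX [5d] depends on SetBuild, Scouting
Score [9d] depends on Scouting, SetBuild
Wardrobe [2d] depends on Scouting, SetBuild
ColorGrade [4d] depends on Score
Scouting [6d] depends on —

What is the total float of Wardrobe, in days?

11

Scouting→Score→ColorGrade = 6+9+4 = 19 sets the makespan at 19 days.
Longest path through Wardrobe: 8 days (earliest finish 8, latest finish 19).
So Wardrobe can slip 19 − 8 = 11 days.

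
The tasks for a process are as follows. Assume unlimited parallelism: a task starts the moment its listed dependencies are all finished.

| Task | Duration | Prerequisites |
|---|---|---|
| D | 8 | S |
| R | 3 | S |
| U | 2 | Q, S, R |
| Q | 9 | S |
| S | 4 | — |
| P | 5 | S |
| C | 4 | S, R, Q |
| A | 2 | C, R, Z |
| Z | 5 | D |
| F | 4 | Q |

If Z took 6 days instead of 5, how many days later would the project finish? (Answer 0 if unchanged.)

1

Actual critical path: S→D→Z→A = 4+8+5+2 = 19 ⇒ 19 days.
Since Z is critical, the +1 change carries straight to that chain (now 20 days).
That remains the longest chain; total 20 days.
Change in finish: 20 − 19 = +1 days.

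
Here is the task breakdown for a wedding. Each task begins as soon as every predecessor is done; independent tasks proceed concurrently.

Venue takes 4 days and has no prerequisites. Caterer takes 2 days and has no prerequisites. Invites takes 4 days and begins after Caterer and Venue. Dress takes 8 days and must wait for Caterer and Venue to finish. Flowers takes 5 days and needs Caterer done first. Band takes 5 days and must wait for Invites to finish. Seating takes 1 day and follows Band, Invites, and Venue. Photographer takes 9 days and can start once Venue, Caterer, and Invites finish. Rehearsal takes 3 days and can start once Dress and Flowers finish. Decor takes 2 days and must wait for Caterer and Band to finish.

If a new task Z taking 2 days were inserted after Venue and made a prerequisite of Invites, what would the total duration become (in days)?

19

Originally the job takes 17 days.
With Z inserted, Invites now waits for max(Caterer, Venue, Z).
New critical path: Venue→Z→Invites→Photographer = 4+2+4+9 = 19 ⇒ 19 days.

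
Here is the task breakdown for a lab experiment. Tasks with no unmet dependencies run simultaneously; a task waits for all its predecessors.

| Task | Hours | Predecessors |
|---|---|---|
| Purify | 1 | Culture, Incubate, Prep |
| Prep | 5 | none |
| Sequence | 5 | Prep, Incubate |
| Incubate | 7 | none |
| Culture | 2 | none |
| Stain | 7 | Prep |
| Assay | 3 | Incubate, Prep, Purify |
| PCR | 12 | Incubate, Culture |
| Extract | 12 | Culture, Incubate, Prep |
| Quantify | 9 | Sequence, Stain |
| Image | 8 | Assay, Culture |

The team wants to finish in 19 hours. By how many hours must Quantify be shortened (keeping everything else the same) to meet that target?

Current finish: 21 hours; target: 19.
Quantify is on every critical path, so each hour cut from Quantify cuts the finish by one (this holds down to a finish of 19).
Need 21 − 19 = 2 hours off Quantify → Quantify becomes 7 hours, finish becomes 19.

2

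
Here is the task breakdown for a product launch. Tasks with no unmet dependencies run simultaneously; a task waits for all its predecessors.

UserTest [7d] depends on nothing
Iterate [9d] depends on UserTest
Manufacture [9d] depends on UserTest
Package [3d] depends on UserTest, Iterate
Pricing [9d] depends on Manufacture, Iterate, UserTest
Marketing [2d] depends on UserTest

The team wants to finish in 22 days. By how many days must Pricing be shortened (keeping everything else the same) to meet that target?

3

Current finish: 25 days; target: 22.
Pricing is on every critical path, so each day cut from Pricing cuts the finish by one (this holds down to a finish of 19).
Need 25 − 22 = 3 days off Pricing → Pricing becomes 6 days, finish becomes 22.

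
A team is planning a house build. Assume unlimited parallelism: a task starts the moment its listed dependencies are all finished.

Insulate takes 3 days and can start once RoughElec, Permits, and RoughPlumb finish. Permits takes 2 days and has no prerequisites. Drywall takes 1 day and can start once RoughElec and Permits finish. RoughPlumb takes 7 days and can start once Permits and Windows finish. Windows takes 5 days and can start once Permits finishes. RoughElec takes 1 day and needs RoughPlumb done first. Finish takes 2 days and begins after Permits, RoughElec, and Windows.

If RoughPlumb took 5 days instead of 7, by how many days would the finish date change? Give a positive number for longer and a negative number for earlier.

-2

As given, the longest chain is Permits→Windows→RoughPlumb→RoughElec→Insulate = 2+5+7+1+3 = 18, so the finish is 18 days.
RoughPlumb is on the critical path; changing it to 5 makes that path 16 days.
No other chain overtakes it, so the finish is 16 days.
Change in finish: 16 − 18 = -2 days.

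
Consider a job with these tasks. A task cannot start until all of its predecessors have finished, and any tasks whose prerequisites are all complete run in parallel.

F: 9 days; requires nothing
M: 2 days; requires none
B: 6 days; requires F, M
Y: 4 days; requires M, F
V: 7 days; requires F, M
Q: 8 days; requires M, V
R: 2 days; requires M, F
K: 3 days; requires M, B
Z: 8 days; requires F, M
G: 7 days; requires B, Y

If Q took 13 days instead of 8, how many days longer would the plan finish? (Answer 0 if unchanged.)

Baseline: F→V→Q = 9+7+8 = 24 → 24 days.
Q lies on that path, so at 13 days the path becomes 29 days.
The critical path is still F→V→Q; finish is now 29 days.
Change in finish: 29 − 24 = +5 days.

5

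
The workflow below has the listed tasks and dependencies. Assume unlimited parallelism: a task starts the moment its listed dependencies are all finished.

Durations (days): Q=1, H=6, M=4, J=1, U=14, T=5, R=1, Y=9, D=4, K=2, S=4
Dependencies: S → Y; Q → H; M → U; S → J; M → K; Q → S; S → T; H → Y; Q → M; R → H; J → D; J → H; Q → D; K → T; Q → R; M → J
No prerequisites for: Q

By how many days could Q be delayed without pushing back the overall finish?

Q→S→J→H→Y = 1+4+1+6+9 = 21 sets the makespan at 21 days.
The longest chain containing Q totals 21 days.
So Q can slip 1 − 1 = 0 days.

0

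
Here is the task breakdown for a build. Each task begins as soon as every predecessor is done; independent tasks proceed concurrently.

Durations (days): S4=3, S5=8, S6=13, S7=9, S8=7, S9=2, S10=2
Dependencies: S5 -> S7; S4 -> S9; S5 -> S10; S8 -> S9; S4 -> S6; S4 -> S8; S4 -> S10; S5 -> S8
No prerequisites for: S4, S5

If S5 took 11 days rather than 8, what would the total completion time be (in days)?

20

The binding path is S5→S7 = 8+9 = 17; finish at 17 days.
Since S5 is critical, the +3 change carries straight to that chain (now 20 days).
That remains the longest chain; total 20 days.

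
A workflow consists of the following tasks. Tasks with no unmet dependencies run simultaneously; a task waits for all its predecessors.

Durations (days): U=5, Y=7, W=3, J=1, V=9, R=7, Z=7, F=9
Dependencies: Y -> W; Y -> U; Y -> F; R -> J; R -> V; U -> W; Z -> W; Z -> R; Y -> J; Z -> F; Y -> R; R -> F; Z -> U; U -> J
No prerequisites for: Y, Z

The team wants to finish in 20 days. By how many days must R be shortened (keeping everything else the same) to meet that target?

3

Current finish: 23 days; target: 20.
R is on every critical path, so each day cut from R cuts the finish by one (this holds down to a finish of 17).
Need 23 − 20 = 3 days off R → R becomes 4 days, finish becomes 20.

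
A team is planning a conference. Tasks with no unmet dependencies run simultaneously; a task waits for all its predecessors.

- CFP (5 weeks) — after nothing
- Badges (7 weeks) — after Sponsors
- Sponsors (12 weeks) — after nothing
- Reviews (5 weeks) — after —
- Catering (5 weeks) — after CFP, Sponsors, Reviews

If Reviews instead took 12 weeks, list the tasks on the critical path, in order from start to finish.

Actual critical path: Sponsors→Badges = 12+7 = 19 ⇒ 19 weeks.
The longest path through Reviews is only 10 weeks, so Reviews has float 9.
That remains the longest chain; total 19 weeks.

Sponsors, Badges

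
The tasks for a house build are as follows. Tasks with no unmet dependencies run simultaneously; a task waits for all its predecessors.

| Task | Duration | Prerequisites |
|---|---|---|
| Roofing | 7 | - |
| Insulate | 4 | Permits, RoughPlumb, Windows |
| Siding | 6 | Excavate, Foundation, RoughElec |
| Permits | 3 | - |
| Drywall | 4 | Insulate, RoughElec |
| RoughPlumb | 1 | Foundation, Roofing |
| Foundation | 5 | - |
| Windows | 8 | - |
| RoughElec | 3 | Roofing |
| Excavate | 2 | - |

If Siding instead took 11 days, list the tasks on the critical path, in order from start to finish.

Roofing, RoughElec, Siding

Critical path before the change: Roofing→RoughElec→Siding = 7+3+6 = 16 giving 16 days.
Siding is on the critical path; changing it to 11 makes that path 21 days.
No other chain overtakes it, so the finish is 21 days.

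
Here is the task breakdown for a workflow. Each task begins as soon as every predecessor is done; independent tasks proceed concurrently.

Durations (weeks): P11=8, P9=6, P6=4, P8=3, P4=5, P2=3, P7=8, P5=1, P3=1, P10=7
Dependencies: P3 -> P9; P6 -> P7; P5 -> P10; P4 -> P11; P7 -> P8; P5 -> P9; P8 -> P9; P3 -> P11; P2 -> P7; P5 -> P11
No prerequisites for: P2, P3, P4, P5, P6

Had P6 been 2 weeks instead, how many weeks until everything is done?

20

Baseline: P6→P7→P8→P9 = 4+8+3+6 = 21 → 21 weeks.
P6 is on the critical path; changing it to 2 makes that path 19 weeks.
The binding chain switches to P2→P7→P8→P9 = 3+8+3+6 = 20; finish 20 weeks.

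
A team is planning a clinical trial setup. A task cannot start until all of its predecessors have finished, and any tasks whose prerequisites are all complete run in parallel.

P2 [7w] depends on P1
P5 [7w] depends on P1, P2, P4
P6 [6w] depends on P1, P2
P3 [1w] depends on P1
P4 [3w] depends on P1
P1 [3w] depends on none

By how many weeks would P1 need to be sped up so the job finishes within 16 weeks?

1

Current finish: 17 weeks; target: 16.
P1 is on every critical path, so each week cut from P1 cuts the finish by one (this holds down to a finish of 15).
Need 17 − 16 = 1 week off P1 → P1 becomes 2 weeks, finish becomes 16.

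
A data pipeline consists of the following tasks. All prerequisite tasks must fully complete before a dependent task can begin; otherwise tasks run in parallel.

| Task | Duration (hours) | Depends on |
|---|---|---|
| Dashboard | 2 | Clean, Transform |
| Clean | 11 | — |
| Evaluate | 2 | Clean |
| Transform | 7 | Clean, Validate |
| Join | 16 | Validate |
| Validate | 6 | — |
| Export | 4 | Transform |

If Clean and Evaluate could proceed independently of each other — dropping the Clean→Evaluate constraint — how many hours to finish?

22

Before: longest chain Clean→Transform→Export = 11+7+4 = 22, finish 22.
Without Clean→Evaluate, Evaluate's earliest start moves from 11 to 0.
New critical path: Clean→Transform→Export = 11+7+4 = 22 ⇒ 22 hours.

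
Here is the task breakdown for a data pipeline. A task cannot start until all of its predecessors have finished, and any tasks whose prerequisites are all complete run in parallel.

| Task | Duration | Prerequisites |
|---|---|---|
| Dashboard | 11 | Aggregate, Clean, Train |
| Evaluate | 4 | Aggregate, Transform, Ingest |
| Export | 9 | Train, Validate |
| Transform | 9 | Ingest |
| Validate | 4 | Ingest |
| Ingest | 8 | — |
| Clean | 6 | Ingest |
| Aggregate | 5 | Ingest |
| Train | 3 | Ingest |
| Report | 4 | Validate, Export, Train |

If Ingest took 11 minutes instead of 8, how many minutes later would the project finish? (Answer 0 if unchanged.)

Critical path before the change: Ingest→Clean→Dashboard = 8+6+11 = 25 giving 25 minutes.
Ingest lies on that path, so at 11 minutes the path becomes 28 minutes.
The critical path is still Ingest→Clean→Dashboard; finish is now 28 minutes.
Change in finish: 28 − 25 = +3 minutes.

3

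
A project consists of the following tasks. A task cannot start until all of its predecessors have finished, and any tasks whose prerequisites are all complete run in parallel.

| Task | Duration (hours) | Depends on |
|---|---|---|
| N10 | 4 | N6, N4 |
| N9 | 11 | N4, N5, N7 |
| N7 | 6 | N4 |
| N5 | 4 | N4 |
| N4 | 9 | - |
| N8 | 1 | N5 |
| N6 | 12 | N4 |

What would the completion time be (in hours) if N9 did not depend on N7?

With the dependency in place, N4→N7→N9 = 9+6+11 = 26 sets the finish at 26 hours.
Without N7→N9, N9's earliest start moves from 15 to 13.
New critical path: N4→N6→N10 = 9+12+4 = 25 ⇒ 25 hours.

25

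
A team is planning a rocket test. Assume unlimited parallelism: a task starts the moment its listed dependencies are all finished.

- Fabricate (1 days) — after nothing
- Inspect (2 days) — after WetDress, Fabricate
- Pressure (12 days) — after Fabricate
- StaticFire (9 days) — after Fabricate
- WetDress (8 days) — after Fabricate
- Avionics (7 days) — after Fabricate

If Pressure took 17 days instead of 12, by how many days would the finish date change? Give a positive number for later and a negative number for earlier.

As given, the longest chain is Fabricate→Pressure = 1+12 = 13, so the finish is 13 days.
Pressure is on the critical path; changing it to 17 makes that path 18 days.
The critical path is still Fabricate→Pressure; finish is now 18 days.
Change in finish: 18 − 13 = +5 days.

5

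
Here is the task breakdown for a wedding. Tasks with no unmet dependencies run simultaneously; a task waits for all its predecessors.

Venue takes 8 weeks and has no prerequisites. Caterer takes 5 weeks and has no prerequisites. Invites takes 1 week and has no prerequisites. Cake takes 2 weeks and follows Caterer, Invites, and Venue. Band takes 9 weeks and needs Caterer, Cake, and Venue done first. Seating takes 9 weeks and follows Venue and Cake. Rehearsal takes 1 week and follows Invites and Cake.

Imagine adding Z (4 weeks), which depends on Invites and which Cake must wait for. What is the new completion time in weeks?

Originally the schedule takes 19 weeks.
With Z inserted, Cake now waits for max(Caterer, Invites, Venue, Z).
New critical path: Venue→Cake→Band = 8+2+9 = 19 ⇒ 19 weeks.

19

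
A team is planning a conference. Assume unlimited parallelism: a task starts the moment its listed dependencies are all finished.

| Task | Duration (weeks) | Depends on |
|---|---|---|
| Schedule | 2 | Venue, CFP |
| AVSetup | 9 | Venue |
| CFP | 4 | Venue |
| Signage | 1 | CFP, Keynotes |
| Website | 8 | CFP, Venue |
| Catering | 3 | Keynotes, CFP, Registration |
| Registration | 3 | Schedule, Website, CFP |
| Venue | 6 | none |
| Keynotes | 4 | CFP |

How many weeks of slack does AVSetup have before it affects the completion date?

9

Venue→CFP→Website→Registration→Catering = 6+4+8+3+3 = 24 sets the makespan at 24 weeks.
Longest path through AVSetup: 15 weeks (earliest finish 15, latest finish 24).
Float = 24 − 15 = 9.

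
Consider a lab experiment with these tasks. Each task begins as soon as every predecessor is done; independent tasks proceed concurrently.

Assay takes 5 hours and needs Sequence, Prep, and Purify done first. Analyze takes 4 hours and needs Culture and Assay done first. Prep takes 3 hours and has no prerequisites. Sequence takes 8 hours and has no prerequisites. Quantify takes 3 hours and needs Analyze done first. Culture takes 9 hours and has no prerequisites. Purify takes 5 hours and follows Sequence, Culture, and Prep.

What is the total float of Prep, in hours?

Critical path: Culture→Purify→Assay→Analyze→Quantify = 9+5+5+4+3 = 26, so the finish is 26 hours.
Longest path through Prep: 20 hours (earliest finish 3, latest finish 9).
Float = 26 − 20 = 6.

6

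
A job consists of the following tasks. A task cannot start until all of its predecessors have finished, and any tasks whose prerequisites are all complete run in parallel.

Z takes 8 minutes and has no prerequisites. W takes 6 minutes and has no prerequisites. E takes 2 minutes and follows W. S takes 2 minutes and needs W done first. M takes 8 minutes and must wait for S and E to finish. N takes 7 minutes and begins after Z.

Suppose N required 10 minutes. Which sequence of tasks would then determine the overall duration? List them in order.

Baseline: W→E→M = 6+2+8 = 16 → 16 minutes.
N has 1 minute of float (longest path through it is 15).
Now Z→N = 8+10 = 18 is longest, so the finish becomes 18 minutes.

Z, N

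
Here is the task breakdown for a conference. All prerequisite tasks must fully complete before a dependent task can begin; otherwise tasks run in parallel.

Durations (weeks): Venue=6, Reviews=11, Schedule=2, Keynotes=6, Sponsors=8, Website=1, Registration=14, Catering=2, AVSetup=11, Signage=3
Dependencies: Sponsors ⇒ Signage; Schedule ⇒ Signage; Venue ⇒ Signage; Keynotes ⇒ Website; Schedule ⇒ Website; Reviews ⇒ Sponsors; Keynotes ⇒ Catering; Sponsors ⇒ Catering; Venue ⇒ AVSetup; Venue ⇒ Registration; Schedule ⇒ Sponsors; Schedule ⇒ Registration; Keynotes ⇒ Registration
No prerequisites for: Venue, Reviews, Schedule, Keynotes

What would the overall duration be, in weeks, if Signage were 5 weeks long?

Baseline: Reviews→Sponsors→Signage = 11+8+3 = 22 → 22 weeks.
Signage is on the critical path; changing it to 5 makes that path 24 weeks.
That remains the longest chain; total 24 weeks.

24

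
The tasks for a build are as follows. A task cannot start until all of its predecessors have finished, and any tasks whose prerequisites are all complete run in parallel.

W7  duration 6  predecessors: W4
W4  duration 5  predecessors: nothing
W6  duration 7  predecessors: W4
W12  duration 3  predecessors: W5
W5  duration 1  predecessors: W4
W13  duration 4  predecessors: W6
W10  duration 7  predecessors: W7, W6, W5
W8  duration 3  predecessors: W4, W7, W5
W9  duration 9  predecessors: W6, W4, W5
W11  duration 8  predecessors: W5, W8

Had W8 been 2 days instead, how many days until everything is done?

Baseline: W4→W7→W8→W11 = 5+6+3+8 = 22 → 22 days.
W8 lies on that path, so at 2 days the path becomes 21 days.
The binding chain switches to W4→W6→W9 = 5+7+9 = 21; finish 21 days.

21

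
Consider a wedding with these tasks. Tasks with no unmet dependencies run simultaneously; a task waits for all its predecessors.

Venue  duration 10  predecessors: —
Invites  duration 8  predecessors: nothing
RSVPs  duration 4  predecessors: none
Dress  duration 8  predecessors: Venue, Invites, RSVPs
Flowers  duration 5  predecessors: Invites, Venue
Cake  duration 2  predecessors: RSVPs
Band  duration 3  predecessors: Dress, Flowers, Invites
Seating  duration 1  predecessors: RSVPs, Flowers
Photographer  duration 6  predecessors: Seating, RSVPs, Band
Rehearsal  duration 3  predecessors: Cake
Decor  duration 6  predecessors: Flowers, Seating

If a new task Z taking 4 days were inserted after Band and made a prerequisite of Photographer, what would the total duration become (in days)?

Originally the project takes 27 days.
With Z inserted, Photographer now waits for max(Seating, RSVPs, Band, Z).
New critical path: Venue→Dress→Band→Z→Photographer = 10+8+3+4+6 = 31 ⇒ 31 days.

31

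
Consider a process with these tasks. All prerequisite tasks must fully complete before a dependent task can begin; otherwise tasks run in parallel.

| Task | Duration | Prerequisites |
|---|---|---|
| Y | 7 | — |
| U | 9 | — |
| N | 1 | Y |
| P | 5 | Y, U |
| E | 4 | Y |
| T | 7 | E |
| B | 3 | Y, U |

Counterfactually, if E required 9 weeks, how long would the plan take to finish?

23

Baseline: Y→E→T = 7+4+7 = 18 → 18 weeks.
E lies on that path, so at 9 weeks the path becomes 23 weeks.
That remains the longest chain; total 23 weeks.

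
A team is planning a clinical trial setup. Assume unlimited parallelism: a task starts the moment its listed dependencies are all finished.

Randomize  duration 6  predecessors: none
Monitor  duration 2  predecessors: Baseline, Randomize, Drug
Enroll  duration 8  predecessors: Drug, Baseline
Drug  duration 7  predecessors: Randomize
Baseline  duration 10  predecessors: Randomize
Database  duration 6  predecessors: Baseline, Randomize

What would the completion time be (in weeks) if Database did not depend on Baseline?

With the dependency in place, Randomize→Baseline→Enroll = 6+10+8 = 24 sets the finish at 24 weeks.
Without Baseline→Database, Database's earliest start moves from 16 to 6.
The longest chain is now Randomize→Baseline→Enroll = 6+10+8 = 24, so the project takes 24 weeks.

24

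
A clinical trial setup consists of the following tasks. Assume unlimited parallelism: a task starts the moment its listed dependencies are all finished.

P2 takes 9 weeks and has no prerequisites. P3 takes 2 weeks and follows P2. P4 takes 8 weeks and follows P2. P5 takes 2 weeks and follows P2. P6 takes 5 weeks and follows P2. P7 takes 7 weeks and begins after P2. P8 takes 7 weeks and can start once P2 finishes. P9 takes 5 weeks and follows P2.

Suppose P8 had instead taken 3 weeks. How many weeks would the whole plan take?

17

Actual critical path: P2→P4 = 9+8 = 17 ⇒ 17 weeks.
The longest path through P8 is only 16 weeks, so P8 has float 1.
No other chain overtakes it, so the finish is 17 weeks.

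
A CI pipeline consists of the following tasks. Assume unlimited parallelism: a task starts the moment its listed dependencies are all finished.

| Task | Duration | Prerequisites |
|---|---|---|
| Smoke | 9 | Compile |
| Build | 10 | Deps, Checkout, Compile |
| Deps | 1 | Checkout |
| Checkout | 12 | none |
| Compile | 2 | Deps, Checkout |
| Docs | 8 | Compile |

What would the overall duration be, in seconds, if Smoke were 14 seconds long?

29

As given, the longest chain is Checkout→Deps→Compile→Build = 12+1+2+10 = 25, so the finish is 25 seconds.
Smoke is off the critical path — its longest chain is 24 seconds, giving 1 of slack.
The binding chain switches to Checkout→Deps→Compile→Smoke = 12+1+2+14 = 29; finish 29 seconds.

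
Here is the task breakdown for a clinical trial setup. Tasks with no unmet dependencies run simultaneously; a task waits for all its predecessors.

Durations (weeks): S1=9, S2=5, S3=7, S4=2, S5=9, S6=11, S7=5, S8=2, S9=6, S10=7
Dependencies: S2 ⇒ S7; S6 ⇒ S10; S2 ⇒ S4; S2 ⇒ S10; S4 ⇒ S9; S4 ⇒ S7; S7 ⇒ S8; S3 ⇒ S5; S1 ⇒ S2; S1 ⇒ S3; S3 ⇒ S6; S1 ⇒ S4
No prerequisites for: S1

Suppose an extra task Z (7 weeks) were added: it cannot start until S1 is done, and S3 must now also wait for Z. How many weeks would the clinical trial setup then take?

Originally the clinical trial setup takes 34 weeks.
With Z inserted, S3 now waits for max(S1, Z).
New critical path: S1→Z→S3→S6→S10 = 9+7+7+11+7 = 41 ⇒ 41 weeks.

41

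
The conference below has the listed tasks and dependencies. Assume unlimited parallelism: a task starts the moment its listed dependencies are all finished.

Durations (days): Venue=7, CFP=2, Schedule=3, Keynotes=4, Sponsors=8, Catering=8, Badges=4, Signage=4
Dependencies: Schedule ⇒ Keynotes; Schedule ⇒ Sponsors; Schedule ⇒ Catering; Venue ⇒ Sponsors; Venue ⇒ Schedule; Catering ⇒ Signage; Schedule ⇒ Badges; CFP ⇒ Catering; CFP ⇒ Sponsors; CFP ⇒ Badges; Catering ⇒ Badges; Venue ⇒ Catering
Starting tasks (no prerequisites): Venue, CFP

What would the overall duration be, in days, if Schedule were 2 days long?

21

Baseline: Venue→Schedule→Catering→Badges = 7+3+8+4 = 22 → 22 days.
Schedule is on the critical path; changing it to 2 makes that path 21 days.
No other chain overtakes it, so the finish is 21 days.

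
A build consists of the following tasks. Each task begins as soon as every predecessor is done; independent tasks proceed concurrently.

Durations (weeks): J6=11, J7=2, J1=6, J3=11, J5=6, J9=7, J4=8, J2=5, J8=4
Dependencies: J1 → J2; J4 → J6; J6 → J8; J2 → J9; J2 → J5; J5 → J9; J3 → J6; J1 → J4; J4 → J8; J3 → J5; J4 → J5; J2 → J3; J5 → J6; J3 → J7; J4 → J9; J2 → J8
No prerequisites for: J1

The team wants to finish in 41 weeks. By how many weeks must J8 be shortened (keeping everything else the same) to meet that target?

2

Current finish: 43 weeks; target: 41.
J8 is on every critical path, so each week cut from J8 cuts the finish by one (this holds down to a finish of 40).
Need 43 − 41 = 2 weeks off J8 → J8 becomes 2 weeks, finish becomes 41.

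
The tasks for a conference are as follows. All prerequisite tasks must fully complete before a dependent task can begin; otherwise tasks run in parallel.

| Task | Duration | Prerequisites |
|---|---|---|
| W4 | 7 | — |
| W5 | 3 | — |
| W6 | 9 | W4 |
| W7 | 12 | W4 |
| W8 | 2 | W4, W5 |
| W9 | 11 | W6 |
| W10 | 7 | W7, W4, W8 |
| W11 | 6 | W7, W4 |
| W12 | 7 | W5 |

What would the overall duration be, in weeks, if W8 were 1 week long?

As given, the longest chain is W4→W6→W9 = 7+9+11 = 27, so the finish is 27 weeks.
The longest path through W8 is only 16 weeks, so W8 has float 11.
That remains the longest chain; total 27 weeks.

27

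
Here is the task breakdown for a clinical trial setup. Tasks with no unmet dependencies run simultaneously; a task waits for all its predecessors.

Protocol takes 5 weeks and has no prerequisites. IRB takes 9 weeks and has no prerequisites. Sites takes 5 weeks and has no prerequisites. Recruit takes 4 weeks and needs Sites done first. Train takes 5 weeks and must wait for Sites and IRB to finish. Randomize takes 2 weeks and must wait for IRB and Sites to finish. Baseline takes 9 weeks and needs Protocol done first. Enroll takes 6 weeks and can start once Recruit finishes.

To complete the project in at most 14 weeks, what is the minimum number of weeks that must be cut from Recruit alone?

Current finish: 15 weeks; target: 14.
Recruit is on every critical path, so each week cut from Recruit cuts the finish by one (this holds down to a finish of 14).
Need 15 − 14 = 1 week off Recruit → Recruit becomes 3 weeks, finish becomes 14.

1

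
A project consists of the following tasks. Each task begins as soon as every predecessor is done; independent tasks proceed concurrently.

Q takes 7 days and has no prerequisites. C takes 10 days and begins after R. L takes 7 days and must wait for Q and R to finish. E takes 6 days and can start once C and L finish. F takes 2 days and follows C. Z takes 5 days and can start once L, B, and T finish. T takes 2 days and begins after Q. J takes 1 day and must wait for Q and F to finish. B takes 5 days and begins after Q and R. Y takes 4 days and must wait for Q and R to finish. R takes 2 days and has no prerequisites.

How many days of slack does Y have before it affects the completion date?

9

The longest chain is Q→L→E = 7+7+6 = 20; overall finish 20 days.
Y finishes as early as 11 and must finish by 20.
Slack of Y = 16 − 7 = 9 days.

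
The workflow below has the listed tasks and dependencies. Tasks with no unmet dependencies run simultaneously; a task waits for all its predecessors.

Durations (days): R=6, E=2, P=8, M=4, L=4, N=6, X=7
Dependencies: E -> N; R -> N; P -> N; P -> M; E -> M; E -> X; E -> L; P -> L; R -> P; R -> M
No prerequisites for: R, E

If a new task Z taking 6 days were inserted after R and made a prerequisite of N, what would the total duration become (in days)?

Originally the schedule takes 20 days.
With Z inserted, N now waits for max(P, R, E, Z).
New critical path: R→P→N = 6+8+6 = 20 ⇒ 20 days.

20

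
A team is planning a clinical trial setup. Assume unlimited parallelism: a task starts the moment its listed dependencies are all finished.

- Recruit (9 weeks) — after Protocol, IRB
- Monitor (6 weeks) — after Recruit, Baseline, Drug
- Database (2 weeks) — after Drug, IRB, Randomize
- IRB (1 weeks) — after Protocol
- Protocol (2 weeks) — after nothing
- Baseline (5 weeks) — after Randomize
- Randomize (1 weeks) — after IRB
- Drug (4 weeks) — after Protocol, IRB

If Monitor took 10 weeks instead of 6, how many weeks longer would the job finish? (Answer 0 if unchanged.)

4

Critical path before the change: Protocol→IRB→Recruit→Monitor = 2+1+9+6 = 18 giving 18 weeks.
Monitor is on the critical path; changing it to 10 makes that path 22 weeks.
The critical path is still Protocol→IRB→Recruit→Monitor; finish is now 22 weeks.
Change in finish: 22 − 18 = +4 weeks.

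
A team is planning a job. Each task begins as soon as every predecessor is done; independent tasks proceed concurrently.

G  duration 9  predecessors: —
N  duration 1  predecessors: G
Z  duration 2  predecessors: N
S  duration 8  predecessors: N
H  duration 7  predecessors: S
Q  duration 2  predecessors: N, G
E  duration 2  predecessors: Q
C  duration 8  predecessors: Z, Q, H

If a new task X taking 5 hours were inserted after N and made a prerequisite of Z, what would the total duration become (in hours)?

33

Originally the job takes 33 hours.
With X inserted, Z now waits for max(N, X).
New critical path: G→N→S→H→C = 9+1+8+7+8 = 33 ⇒ 33 hours.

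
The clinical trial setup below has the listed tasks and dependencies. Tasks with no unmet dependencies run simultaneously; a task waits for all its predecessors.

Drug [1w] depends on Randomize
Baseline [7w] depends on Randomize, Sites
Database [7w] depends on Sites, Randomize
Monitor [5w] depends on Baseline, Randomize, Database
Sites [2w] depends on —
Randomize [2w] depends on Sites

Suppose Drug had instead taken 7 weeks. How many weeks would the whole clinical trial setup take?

16

Baseline: Sites→Randomize→Baseline→Monitor = 2+2+7+5 = 16 → 16 weeks.
The longest path through Drug is only 5 weeks, so Drug has float 11.
The critical path is still Sites→Randomize→Baseline→Monitor; finish is now 16 weeks.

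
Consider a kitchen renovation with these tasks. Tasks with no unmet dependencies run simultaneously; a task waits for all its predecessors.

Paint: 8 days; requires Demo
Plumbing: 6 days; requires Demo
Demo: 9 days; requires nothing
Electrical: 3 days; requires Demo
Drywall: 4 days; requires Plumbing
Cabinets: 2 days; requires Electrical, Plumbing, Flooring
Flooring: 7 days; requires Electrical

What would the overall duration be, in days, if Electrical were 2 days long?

Actual critical path: Demo→Electrical→Flooring→Cabinets = 9+3+7+2 = 21 ⇒ 21 days.
Electrical is on the critical path; changing it to 2 makes that path 20 days.
That remains the longest chain; total 20 days.

20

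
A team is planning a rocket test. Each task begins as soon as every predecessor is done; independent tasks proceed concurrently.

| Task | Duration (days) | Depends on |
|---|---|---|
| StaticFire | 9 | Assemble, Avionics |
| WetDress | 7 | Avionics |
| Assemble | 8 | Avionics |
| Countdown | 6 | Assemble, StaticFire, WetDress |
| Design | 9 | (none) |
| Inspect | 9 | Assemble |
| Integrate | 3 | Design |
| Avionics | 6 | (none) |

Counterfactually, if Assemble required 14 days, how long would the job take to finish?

Baseline: Avionics→Assemble→StaticFire→Countdown = 6+8+9+6 = 29 → 29 days.
Since Assemble is critical, the +6 change carries straight to that chain (now 35 days).
That remains the longest chain; total 35 days.

35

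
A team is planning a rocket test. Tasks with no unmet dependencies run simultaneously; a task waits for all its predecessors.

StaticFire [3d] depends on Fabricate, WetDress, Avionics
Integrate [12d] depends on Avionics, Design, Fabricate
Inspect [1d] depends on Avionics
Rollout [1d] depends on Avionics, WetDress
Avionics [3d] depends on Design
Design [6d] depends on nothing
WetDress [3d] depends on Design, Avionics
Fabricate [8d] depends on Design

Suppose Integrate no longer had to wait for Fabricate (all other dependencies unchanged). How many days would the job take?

With the dependency in place, Design→Fabricate→Integrate = 6+8+12 = 26 sets the finish at 26 days.
Without Fabricate→Integrate, Integrate's earliest start moves from 14 to 9.
New critical path: Design→Avionics→Integrate = 6+3+12 = 21 ⇒ 21 days.

21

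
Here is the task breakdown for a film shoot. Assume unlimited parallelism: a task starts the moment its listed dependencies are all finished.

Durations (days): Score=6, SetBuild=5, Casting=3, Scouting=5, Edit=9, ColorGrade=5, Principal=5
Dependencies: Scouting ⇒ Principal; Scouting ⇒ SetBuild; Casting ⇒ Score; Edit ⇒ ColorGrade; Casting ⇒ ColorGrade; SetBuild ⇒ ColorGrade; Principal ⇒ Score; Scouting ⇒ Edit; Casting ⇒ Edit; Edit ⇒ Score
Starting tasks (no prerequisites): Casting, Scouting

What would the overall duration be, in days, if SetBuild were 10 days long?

As given, the longest chain is Scouting→Edit→Score = 5+9+6 = 20, so the finish is 20 days.
The longest path through SetBuild is only 15 days, so SetBuild has float 5.
The binding chain switches to Scouting→SetBuild→ColorGrade = 5+10+5 = 20; finish 20 days.

20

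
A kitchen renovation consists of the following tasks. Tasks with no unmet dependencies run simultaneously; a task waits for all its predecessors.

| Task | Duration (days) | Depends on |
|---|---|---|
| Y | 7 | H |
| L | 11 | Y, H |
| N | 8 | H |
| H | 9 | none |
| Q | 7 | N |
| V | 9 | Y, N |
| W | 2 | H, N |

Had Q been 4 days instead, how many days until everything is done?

27

Critical path before the change: H→Y→L = 9+7+11 = 27 giving 27 days.
Q is off the critical path — its longest chain is 24 days, giving 3 of slack.
That remains the longest chain; total 27 days.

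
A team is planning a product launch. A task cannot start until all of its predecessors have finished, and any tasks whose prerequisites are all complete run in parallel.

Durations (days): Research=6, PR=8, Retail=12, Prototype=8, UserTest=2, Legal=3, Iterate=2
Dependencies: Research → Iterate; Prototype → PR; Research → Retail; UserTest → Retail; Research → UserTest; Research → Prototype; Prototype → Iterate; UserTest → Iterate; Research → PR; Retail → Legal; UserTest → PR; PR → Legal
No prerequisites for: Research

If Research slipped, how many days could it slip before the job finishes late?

Research→Prototype→PR→Legal = 6+8+8+3 = 25 sets the makespan at 25 days.
Research finishes as early as 6 and must finish by 6.
Slack of Research = 0 − 0 = 0 days.

0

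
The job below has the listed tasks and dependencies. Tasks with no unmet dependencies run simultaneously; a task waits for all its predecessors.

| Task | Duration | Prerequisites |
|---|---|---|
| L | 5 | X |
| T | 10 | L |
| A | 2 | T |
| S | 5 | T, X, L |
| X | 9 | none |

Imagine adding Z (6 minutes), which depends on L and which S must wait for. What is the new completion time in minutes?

Originally the job takes 29 minutes.
With Z inserted, S now waits for max(T, X, L, Z).
New critical path: X→L→T→S = 9+5+10+5 = 29 ⇒ 29 minutes.

29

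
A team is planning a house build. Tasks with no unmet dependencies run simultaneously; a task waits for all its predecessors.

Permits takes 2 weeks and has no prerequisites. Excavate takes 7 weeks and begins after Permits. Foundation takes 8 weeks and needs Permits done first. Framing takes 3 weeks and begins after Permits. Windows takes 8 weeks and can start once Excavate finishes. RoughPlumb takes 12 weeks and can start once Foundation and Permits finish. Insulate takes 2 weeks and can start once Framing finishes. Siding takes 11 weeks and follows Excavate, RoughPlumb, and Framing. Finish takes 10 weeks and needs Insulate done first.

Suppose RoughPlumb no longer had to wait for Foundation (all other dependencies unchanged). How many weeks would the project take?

25

Before: longest chain Permits→Foundation→RoughPlumb→Siding = 2+8+12+11 = 33, finish 33.
Without Foundation→RoughPlumb, RoughPlumb's earliest start moves from 10 to 2.
New critical path: Permits→RoughPlumb→Siding = 2+12+11 = 25 ⇒ 25 weeks.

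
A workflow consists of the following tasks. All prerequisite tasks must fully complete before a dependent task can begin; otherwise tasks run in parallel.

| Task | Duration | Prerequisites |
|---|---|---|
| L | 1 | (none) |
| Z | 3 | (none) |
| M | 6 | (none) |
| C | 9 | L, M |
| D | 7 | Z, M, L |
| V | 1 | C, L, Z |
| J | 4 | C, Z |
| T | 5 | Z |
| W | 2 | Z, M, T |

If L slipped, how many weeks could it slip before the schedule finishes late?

The longest chain is M→C→J = 6+9+4 = 19; overall finish 19 weeks.
L finishes as early as 1 and must finish by 6.
Float = 19 − 14 = 5.

5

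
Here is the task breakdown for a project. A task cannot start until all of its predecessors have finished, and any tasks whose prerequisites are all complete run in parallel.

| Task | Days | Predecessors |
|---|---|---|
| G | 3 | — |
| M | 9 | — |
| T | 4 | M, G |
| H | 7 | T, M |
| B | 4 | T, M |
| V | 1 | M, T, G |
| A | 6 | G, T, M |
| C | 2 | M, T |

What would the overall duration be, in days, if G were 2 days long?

As given, the longest chain is M→T→H = 9+4+7 = 20, so the finish is 20 days.
G has 6 days of float (longest path through it is 14).
That remains the longest chain; total 20 days.

20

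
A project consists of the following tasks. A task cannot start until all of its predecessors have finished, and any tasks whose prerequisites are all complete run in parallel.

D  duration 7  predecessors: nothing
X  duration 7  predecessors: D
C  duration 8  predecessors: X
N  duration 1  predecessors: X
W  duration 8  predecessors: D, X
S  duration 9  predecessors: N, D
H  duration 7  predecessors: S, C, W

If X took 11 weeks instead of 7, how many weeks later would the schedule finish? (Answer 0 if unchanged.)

Critical path before the change: D→X→N→S→H = 7+7+1+9+7 = 31 giving 31 weeks.
Since X is critical, the +4 change carries straight to that chain (now 35 weeks).
That remains the longest chain; total 35 weeks.
Change in finish: 35 − 31 = +4 weeks.

4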